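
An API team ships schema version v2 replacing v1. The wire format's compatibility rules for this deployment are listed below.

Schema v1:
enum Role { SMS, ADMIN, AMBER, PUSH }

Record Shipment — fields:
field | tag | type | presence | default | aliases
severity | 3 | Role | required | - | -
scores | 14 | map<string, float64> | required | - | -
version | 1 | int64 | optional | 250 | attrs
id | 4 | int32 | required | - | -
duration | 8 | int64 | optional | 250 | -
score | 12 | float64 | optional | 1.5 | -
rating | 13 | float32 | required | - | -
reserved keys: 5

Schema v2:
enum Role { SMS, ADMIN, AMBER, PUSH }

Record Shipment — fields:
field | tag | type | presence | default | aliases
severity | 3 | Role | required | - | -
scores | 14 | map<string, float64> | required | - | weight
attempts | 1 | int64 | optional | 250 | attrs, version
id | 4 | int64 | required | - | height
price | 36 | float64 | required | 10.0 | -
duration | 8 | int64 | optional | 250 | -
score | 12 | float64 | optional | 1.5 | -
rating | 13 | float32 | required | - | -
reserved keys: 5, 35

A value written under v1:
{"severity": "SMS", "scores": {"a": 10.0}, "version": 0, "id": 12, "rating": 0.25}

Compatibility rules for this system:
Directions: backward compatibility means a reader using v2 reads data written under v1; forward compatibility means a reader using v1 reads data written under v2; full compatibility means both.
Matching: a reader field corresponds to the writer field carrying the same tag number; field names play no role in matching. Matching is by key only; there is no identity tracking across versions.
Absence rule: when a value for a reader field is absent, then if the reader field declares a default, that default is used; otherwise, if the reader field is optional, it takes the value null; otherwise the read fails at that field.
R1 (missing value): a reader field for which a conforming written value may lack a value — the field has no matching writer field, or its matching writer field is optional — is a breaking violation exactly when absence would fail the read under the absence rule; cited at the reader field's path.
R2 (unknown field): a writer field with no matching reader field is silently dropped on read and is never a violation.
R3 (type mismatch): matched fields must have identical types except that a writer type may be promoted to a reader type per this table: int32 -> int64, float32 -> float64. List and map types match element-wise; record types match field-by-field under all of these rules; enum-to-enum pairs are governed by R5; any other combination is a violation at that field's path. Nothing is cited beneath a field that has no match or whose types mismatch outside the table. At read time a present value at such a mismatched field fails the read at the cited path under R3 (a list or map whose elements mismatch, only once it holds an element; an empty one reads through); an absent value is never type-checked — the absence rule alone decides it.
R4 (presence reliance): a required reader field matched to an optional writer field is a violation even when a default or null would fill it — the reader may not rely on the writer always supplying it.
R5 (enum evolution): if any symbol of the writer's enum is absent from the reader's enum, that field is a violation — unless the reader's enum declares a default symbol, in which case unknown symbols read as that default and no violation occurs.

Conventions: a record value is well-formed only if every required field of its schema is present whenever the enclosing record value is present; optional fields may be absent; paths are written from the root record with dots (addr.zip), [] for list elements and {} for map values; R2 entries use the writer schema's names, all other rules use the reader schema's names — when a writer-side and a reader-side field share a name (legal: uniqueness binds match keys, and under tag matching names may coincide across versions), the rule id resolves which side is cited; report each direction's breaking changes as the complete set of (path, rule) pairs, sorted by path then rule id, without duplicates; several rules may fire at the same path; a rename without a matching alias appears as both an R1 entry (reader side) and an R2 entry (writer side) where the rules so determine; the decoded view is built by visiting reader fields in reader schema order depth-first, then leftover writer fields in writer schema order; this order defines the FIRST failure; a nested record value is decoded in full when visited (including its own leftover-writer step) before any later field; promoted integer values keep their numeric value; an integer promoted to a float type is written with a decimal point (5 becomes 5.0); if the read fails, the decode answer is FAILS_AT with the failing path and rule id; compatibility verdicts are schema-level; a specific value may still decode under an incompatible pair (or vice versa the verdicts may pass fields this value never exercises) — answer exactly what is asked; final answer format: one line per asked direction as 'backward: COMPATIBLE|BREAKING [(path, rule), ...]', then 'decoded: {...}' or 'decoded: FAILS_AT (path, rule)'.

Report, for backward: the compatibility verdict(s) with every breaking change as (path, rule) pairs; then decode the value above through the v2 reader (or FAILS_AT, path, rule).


backward: COMPATIBLE []; decoded: {"severity": "SMS", "scores": {"a": 10.0}, "attempts": 0, "id": 12, "price": 10.0, "duration": 250, "score": 1.5, "rating": 0.25}

in Shipment below, arrows point writer -> reader
backward for Shipment (reader v2, writer v1):
  severity: paired with writer severity (Role -> Role; writer required)
  scores: paired with writer scores (map<string, float64> -> map<string, float64>; writer required)
  attempts: paired with writer version (int64 -> int64; writer optional)
  id: paired with writer id (int32 -> int64; writer required)
  price has no writer counterpart
  duration: paired with writer duration (int64 -> int64; writer optional)
  score: paired with writer score (float64 -> float64; writer optional)
  rating: paired with writer rating (float32 -> float32; writer required)
  => backward verdict for Shipment: COMPATIBLE, no violations
decoding the Shipment value with the v2 reader:
  severity := "SMS"
  scores := {"a": 10.0}
  attempts := 0 (from writer version)
  id := 12 (int32 -> int64)
  price := 10.0 (no value, default fills)
  duration := 250 (no value, default fills)
  score := 1.5 (no value, default fills)
  rating := 0.25
  => decoded: {"severity": "SMS", "scores": {"a": 10.0}, "attempts": 0, "id": 12, "price": 10.0, "duration": 250, "score": 1.5, "rating": 0.25}
diffs on Shipment not affecting the asked answer:
  field id in record Shipment: type int32 changed to int64 -> fires only in the forward direction of Shipment, which is not asked here


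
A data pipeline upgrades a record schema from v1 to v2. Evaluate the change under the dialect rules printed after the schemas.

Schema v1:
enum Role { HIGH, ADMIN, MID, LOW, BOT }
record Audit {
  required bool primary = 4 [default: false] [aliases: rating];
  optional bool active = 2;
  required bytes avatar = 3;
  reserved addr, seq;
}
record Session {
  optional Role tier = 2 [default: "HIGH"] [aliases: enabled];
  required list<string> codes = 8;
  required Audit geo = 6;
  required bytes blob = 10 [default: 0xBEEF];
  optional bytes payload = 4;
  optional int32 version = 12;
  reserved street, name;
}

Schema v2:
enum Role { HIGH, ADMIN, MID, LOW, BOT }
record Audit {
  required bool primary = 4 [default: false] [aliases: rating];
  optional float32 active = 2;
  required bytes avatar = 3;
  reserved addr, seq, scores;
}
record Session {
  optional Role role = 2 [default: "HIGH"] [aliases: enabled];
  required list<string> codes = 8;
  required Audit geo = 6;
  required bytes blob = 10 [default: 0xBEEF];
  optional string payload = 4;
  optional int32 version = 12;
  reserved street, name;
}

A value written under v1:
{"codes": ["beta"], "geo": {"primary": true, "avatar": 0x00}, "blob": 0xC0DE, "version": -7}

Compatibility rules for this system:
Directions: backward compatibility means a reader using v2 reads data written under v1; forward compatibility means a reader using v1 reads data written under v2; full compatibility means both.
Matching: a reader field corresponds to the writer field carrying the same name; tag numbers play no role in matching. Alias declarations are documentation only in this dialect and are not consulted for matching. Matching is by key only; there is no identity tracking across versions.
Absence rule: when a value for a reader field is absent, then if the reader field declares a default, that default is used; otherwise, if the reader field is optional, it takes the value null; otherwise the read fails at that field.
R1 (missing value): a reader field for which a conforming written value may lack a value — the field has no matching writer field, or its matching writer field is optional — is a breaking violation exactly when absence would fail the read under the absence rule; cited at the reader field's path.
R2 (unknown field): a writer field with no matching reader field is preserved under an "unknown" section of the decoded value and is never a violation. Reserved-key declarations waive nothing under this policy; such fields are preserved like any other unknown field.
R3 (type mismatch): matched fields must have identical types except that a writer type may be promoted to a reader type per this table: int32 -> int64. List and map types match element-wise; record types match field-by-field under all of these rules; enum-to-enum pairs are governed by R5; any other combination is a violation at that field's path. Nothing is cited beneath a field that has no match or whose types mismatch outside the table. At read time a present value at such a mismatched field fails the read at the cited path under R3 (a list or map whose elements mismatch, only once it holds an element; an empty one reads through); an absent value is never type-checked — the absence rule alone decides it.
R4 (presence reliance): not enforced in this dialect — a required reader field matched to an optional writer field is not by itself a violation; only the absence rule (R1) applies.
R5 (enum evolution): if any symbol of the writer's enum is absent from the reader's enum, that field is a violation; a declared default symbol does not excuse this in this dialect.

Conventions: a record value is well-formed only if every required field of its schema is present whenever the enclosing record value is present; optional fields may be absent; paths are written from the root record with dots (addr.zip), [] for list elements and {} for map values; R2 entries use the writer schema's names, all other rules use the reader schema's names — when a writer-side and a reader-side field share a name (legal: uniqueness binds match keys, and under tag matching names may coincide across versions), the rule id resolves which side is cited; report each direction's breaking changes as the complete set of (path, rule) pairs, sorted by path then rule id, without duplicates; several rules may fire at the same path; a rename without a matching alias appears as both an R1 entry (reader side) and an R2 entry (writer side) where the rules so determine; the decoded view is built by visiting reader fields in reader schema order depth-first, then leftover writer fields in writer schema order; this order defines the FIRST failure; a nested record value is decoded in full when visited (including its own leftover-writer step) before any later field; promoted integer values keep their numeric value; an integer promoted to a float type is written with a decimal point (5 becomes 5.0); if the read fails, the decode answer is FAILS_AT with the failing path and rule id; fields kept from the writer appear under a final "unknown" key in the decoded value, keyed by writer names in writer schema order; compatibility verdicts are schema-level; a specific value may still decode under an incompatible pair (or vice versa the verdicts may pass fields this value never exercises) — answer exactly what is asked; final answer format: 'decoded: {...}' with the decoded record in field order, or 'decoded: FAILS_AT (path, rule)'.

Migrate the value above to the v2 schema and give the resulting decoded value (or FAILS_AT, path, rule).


arrows below run writer -> reader for Session
decoding the Session value with the v2 reader:
  role := "HIGH" (missing; default applied)
  codes := ["beta"]
  geo.primary := true
  geo.active := null (missing; optional => null)
  geo.avatar := 0x00
  blob := 0xC0DE
  payload := null (missing; optional => null)
  version := -7
  => decoded: {"role": "HIGH", "codes": ["beta"], "geo": {"primary": true, "active": null, "avatar": 0x00}, "blob": 0xC0DE, "payload": null, "version": -7}
checking off the Session differences that do not matter here:
  field payload in record Session: type bytes changed to string -> changes Session's schema-level verdicts only — the decode of this value is the same
  field active in record Audit: type bool changed to float32 -> changes Session's schema-level verdicts only — the decode of this value is the same

decoded: {"role": "HIGH", "codes": ["beta"], "geo": {"primary": true, "active": null, "avatar": 0x00}, "blob": 0xC0DE, "payload": null, "version": -7}


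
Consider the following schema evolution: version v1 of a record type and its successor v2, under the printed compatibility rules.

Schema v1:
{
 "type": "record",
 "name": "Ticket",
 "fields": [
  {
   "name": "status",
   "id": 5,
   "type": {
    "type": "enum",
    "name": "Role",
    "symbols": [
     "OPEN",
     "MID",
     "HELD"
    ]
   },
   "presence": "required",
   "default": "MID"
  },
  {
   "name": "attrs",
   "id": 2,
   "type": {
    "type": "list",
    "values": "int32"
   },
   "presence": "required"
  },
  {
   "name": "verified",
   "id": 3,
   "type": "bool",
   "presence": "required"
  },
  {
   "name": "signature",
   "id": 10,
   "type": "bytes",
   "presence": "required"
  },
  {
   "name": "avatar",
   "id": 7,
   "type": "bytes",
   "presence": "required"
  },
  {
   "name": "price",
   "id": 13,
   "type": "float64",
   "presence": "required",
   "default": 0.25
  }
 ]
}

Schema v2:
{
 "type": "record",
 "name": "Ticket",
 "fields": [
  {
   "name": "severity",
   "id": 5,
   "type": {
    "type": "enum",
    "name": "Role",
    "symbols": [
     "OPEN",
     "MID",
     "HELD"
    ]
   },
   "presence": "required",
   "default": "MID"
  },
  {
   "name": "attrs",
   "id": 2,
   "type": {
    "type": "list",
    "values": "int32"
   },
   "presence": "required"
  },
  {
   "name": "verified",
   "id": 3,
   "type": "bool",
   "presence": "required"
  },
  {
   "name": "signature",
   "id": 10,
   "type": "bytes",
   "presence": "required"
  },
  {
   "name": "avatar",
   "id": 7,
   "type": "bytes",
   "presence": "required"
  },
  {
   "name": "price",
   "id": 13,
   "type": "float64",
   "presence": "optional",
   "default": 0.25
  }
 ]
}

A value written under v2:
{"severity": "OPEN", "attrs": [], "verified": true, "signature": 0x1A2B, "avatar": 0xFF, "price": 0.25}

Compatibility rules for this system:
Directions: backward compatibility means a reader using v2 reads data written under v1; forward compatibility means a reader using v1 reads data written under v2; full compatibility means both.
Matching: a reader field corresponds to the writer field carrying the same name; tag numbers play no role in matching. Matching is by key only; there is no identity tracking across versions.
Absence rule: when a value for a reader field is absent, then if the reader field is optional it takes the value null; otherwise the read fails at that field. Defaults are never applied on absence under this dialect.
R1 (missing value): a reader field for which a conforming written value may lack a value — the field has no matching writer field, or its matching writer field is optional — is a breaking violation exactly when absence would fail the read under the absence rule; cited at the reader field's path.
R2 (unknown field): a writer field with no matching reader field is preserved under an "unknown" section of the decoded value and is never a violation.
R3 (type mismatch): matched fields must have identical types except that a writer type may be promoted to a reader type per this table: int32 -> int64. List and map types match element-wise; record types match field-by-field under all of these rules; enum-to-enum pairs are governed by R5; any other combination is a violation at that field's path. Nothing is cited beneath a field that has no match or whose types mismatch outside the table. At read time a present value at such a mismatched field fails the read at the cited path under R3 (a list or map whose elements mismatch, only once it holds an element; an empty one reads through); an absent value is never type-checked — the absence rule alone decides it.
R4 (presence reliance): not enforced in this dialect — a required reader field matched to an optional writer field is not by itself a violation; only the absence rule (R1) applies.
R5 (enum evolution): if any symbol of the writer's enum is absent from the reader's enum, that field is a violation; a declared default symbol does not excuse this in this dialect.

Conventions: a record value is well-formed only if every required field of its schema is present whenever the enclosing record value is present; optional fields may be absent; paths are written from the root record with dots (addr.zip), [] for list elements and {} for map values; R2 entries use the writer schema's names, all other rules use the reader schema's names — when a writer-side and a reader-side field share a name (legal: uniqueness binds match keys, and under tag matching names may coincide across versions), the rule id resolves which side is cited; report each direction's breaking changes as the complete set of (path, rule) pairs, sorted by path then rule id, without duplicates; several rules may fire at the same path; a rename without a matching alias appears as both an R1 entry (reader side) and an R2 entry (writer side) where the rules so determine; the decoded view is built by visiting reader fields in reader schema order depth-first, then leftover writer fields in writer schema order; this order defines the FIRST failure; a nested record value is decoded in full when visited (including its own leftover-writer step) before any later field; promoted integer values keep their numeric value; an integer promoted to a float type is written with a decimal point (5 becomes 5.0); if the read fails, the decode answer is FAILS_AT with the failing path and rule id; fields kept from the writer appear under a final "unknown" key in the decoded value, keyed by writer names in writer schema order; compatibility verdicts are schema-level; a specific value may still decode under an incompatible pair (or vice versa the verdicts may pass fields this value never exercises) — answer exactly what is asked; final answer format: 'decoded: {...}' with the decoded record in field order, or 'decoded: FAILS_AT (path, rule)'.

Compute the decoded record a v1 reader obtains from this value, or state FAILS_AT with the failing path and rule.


arrows below run writer -> reader for Ticket
decode walk for Ticket under reader schema v1:
  read fails at status under R1 (no fill)
  => FAILS_AT (status, R1)
diffs on Ticket not affecting the asked answer:
  field price in record Ticket: required changed to optional -> changes Ticket's schema-level verdicts only — the decode of this value is the same

decoded: FAILS_AT (status, R1)


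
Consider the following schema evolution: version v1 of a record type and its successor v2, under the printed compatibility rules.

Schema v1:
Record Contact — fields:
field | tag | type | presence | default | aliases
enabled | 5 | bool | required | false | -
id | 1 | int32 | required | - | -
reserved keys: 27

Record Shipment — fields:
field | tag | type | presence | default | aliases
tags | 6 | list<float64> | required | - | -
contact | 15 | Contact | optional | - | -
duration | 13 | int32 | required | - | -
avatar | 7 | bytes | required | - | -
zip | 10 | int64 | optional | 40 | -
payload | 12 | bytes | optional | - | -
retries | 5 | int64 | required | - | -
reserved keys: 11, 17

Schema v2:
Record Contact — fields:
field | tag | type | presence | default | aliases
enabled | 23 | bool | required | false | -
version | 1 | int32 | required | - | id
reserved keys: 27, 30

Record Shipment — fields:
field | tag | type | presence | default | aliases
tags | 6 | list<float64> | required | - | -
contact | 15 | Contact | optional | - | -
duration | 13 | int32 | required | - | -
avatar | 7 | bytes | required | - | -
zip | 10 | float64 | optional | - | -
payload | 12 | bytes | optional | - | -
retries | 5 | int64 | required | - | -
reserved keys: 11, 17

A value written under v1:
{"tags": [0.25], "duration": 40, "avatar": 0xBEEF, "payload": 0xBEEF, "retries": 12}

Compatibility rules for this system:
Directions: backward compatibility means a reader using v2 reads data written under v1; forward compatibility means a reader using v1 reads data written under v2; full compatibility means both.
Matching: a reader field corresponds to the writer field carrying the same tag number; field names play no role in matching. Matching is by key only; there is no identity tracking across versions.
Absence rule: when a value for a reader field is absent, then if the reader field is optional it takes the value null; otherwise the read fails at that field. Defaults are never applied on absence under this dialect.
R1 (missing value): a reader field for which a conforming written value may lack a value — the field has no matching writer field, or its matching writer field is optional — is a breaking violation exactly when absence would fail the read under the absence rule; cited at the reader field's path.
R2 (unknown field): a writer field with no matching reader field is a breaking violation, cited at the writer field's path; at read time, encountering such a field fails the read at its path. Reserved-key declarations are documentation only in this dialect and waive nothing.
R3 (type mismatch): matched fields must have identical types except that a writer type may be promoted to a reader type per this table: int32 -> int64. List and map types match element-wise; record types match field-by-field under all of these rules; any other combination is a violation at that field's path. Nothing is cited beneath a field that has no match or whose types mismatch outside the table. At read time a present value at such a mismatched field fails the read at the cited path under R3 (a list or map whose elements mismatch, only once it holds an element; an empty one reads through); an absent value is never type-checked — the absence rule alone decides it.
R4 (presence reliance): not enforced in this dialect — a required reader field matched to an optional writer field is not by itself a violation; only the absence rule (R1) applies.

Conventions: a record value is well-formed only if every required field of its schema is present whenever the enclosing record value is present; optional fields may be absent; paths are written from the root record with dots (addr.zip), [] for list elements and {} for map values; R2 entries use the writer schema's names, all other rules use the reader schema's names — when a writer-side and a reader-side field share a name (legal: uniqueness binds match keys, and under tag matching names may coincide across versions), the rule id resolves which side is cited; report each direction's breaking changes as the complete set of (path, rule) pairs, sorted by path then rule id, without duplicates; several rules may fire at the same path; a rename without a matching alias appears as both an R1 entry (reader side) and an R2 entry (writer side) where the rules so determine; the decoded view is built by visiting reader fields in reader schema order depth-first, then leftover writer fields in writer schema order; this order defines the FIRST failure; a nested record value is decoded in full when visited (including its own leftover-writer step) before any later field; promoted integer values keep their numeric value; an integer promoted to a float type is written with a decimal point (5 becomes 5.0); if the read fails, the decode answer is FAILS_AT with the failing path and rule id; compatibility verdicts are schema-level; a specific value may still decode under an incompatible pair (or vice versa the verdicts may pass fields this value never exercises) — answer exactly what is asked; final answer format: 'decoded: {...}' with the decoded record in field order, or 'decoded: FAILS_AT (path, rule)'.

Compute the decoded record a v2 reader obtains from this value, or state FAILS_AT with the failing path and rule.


arrows below run writer -> reader for Shipment
decode walk for Shipment under reader schema v2:
  tags := [0.25]
  contact := null (not supplied -> null)
  duration := 40
  avatar := 0xBEEF
  zip := null (not supplied -> null)
  payload := 0xBEEF
  retries := 12
  => decoded: {"tags": [0.25], "contact": null, "duration": 40, "avatar": 0xBEEF, "zip": null, "payload": 0xBEEF, "retries": 12}
ruling out the remaining Shipment differences:
  field enabled in record Contact: tag 5 changed to 23 -> changes Shipment's schema-level verdicts only — the decode of this value is the same
  renamed field id to version in record Contact (alias id declared on the renamed field) -> fires no rule on Shipment under this dialect and leaves the result unchanged
  field zip in record Shipment: type int64 changed to float64 (its default is dropped) -> changes Shipment's schema-level verdicts only — the decode of this value is the same

decoded: {"tags": [0.25], "contact": null, "duration": 40, "avatar": 0xBEEF, "zip": null, "payload": 0xBEEF, "retries": 12}


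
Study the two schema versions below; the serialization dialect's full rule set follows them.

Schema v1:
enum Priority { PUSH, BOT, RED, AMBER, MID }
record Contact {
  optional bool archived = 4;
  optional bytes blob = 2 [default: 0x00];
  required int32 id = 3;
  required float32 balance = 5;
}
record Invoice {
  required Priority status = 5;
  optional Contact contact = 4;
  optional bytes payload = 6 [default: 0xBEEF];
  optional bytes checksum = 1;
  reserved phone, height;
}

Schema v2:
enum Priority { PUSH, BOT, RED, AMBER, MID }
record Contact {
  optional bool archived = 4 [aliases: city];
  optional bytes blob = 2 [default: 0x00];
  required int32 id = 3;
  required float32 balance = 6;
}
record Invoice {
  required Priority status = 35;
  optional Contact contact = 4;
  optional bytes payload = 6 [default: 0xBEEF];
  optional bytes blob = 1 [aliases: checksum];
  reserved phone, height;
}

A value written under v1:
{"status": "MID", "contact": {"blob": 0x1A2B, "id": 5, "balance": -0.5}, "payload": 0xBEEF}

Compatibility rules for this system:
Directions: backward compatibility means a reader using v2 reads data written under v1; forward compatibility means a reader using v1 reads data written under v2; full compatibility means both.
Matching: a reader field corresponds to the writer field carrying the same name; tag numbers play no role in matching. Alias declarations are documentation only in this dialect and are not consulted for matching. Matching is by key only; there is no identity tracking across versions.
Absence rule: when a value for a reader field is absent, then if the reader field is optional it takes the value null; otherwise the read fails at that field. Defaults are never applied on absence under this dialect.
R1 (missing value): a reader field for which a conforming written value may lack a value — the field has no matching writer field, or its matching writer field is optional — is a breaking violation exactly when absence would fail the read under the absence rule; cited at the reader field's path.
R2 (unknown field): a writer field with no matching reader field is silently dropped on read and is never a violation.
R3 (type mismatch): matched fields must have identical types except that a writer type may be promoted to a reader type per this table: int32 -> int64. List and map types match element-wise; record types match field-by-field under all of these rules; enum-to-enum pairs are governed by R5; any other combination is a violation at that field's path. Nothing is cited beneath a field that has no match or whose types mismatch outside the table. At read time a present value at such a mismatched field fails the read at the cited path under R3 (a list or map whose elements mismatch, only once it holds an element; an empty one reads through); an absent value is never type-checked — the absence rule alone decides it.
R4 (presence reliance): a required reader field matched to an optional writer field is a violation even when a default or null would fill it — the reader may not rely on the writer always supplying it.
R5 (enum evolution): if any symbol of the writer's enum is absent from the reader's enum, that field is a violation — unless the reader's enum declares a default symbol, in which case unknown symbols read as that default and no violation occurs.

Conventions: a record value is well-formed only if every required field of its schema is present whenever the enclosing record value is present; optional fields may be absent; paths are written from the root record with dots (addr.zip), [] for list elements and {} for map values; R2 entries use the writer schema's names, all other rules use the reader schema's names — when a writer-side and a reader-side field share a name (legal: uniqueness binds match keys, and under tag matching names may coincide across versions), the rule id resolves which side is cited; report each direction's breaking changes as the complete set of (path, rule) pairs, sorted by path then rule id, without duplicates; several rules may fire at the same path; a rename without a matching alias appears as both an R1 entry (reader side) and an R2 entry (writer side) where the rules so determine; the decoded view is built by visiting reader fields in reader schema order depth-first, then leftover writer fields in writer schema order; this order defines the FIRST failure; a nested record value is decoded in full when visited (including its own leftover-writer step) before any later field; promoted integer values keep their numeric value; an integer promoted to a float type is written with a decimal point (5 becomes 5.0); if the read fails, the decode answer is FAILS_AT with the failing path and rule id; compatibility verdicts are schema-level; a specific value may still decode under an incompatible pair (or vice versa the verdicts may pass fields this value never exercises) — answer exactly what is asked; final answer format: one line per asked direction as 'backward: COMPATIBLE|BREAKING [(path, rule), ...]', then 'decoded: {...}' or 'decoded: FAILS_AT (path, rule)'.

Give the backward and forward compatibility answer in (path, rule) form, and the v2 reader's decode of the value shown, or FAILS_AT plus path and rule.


arrows below run writer -> reader for Invoice
backward pass over Invoice, reader schema v2, writer schema v1:
  writer required, Priority -> Priority: reader status maps from writer status
  writer optional, Contact -> Contact: reader contact maps from writer contact
  writer optional, bytes -> bytes: reader payload maps from writer payload
  blob: no writer match
  writer field checksum has no reader counterpart
  writer optional, bool -> bool: reader contact.archived maps from writer contact.archived
  writer optional, bytes -> bytes: reader contact.blob maps from writer contact.blob
  writer required, int32 -> int32: reader contact.id maps from writer contact.id
  writer required, float32 -> float32: reader contact.balance maps from writer contact.balance
  => backward verdict for Invoice: COMPATIBLE, no violations
forward pass over Invoice, reader schema v1, writer schema v2:
  writer required, Priority -> Priority: reader status maps from writer status
  writer optional, Contact -> Contact: reader contact maps from writer contact
  writer optional, bytes -> bytes: reader payload maps from writer payload
  checksum: no writer match
  writer field blob has no reader counterpart
  writer optional, bool -> bool: reader contact.archived maps from writer contact.archived
  writer optional, bytes -> bytes: reader contact.blob maps from writer contact.blob
  writer required, int32 -> int32: reader contact.id maps from writer contact.id
  writer required, float32 -> float32: reader contact.balance maps from writer contact.balance
  => forward verdict for Invoice: COMPATIBLE, no violations
decode (reader v2):
  status := "MID"
  contact.archived := null (missing; optional => null)
  contact.blob := 0x1A2B
  contact.id := 5
  contact.balance := -0.5
  payload := 0xBEEF
  blob := null (missing; optional => null)
  => decoded: {"status": "MID", "contact": {"archived": null, "blob": 0x1A2B, "id": 5, "balance": -0.5}, "payload": 0xBEEF, "blob": null}

backward: COMPATIBLE []; forward: COMPATIBLE []; decoded: {"status": "MID", "contact": {"archived": null, "blob": 0x1A2B, "id": 5, "balance": -0.5}, "payload": 0xBEEF, "blob": null}


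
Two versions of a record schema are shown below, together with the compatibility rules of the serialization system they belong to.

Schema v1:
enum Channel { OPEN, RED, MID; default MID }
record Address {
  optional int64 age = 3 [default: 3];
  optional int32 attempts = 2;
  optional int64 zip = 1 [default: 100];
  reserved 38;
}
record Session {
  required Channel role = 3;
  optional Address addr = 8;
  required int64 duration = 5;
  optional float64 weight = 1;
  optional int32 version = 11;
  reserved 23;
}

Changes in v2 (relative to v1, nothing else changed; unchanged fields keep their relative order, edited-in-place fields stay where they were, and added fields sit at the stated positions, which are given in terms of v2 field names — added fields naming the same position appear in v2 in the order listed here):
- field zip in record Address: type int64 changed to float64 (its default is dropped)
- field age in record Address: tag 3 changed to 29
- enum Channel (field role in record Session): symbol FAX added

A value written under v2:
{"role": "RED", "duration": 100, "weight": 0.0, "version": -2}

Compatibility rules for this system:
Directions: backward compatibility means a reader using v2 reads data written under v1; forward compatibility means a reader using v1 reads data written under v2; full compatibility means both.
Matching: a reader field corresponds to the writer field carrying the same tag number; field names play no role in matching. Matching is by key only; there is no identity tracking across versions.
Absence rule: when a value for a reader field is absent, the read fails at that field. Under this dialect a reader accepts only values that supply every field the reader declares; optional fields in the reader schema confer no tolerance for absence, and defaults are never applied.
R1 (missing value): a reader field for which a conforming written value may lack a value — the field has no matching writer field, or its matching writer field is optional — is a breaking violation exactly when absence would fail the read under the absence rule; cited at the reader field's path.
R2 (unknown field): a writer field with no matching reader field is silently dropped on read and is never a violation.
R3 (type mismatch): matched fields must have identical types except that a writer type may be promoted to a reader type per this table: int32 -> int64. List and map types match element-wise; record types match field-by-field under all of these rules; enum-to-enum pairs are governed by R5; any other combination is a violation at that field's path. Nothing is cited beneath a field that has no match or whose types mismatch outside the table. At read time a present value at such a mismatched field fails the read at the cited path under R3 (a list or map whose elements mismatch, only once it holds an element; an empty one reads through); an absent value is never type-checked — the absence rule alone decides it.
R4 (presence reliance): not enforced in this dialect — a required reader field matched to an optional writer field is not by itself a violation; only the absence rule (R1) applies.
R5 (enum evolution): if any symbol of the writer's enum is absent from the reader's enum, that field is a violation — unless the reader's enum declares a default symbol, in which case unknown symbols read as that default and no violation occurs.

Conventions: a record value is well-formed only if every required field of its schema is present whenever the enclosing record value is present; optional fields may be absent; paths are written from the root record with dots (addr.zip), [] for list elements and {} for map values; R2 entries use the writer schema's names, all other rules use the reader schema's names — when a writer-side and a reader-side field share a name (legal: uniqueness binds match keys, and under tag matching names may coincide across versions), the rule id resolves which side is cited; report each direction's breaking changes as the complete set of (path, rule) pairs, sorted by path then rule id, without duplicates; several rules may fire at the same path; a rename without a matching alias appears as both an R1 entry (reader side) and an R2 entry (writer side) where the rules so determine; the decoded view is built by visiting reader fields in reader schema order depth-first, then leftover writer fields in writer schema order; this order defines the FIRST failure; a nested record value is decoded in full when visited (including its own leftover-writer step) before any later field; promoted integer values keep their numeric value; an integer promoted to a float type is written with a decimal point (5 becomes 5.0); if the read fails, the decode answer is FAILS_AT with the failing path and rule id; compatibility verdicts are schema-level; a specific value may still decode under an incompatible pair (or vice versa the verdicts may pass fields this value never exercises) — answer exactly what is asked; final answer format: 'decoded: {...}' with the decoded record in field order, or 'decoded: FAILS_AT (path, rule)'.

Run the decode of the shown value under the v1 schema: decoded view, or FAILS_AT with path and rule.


decoded: FAILS_AT (addr, R1)

each type pair in Session: writer, then reader
migrating the Session value to v1:
  role := "RED"
  read fails at addr under R1 (no fill)
  => FAILS_AT (addr, R1)
the rest of the Session diff is inert for this question:
  field zip in record Address: type int64 changed to float64 (its default is dropped) -> schema-level compatibility only; this Session value's decode is unchanged
  field age in record Address: tag 3 changed to 29 -> no rule fires on it and the decoded Session view is identical with or without it
  enum Channel (field role in record Session): symbol FAX added -> no rule fires on it and the decoded Session view is identical with or without it


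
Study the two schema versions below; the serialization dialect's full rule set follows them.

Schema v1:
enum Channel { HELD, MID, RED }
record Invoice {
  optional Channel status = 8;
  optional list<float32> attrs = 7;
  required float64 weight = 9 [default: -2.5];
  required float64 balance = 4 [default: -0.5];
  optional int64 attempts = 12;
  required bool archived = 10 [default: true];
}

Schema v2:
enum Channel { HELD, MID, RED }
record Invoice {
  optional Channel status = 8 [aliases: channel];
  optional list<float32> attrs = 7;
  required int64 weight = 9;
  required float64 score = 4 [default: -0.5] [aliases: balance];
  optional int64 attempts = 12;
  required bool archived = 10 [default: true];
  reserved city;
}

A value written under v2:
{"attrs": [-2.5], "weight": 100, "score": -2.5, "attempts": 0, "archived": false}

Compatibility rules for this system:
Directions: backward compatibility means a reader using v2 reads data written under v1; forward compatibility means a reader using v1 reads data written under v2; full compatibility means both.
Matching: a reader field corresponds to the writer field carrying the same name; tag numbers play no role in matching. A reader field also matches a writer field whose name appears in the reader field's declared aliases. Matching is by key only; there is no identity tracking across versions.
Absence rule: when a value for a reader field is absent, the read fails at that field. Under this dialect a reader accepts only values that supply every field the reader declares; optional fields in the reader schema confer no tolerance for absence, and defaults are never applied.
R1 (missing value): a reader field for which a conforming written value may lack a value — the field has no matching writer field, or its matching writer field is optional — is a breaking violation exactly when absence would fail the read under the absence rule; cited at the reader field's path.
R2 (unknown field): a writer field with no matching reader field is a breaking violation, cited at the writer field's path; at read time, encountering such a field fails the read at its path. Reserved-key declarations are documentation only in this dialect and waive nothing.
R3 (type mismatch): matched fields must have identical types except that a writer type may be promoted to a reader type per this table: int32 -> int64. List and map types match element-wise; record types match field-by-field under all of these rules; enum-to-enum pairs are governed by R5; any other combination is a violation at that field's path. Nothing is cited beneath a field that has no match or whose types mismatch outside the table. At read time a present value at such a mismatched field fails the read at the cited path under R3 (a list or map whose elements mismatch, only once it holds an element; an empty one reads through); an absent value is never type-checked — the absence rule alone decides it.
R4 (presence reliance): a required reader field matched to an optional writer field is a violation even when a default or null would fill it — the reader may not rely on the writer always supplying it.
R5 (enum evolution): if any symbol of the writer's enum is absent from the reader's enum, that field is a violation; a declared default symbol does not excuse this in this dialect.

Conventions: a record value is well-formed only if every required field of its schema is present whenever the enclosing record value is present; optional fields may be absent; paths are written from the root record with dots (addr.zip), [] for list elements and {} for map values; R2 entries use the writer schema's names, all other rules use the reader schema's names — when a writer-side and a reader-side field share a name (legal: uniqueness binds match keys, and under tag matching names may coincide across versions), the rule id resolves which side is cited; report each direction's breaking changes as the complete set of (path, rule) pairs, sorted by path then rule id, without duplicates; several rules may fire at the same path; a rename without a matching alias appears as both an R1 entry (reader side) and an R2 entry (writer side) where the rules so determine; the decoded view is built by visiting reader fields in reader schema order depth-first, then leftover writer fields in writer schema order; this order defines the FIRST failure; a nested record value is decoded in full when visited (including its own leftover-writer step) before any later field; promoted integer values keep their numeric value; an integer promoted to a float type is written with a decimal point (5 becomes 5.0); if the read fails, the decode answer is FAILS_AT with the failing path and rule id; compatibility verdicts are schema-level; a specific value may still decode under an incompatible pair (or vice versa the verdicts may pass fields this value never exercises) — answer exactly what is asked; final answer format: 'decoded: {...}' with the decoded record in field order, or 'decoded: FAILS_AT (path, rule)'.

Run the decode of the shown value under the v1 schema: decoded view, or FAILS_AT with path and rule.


each type pair in Invoice: writer, then reader
decode walk for Invoice under reader schema v1:
  read fails at status under R1 (no fill)
  => FAILS_AT (status, R1)
remaining Invoice differences; none change what is asked:
  field weight in record Invoice: type float64 changed to int64 (its default is dropped) -> affects the rule determinations only; this particular Invoice value decodes identically
  renamed field balance to score in record Invoice (alias balance declared on the renamed field) -> affects the rule determinations only; this particular Invoice value decodes identically

decoded: FAILS_AT (status, R1)
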